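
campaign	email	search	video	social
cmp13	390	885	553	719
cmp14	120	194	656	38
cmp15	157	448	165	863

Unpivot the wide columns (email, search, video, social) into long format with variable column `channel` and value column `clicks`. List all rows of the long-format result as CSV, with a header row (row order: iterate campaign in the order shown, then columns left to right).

campaign,channel,clicks
cmp13,email,390
cmp13,search,885
cmp13,video,553
cmp13,social,719
cmp14,email,120
cmp14,search,194
cmp14,video,656
cmp14,social,38
cmp15,email,157
cmp15,search,448
cmp15,video,165
cmp15,social,863

Each (campaign, column) pair becomes one row: 3 × 4 = 12 rows.
For example, (cmp13, email) → clicks=390.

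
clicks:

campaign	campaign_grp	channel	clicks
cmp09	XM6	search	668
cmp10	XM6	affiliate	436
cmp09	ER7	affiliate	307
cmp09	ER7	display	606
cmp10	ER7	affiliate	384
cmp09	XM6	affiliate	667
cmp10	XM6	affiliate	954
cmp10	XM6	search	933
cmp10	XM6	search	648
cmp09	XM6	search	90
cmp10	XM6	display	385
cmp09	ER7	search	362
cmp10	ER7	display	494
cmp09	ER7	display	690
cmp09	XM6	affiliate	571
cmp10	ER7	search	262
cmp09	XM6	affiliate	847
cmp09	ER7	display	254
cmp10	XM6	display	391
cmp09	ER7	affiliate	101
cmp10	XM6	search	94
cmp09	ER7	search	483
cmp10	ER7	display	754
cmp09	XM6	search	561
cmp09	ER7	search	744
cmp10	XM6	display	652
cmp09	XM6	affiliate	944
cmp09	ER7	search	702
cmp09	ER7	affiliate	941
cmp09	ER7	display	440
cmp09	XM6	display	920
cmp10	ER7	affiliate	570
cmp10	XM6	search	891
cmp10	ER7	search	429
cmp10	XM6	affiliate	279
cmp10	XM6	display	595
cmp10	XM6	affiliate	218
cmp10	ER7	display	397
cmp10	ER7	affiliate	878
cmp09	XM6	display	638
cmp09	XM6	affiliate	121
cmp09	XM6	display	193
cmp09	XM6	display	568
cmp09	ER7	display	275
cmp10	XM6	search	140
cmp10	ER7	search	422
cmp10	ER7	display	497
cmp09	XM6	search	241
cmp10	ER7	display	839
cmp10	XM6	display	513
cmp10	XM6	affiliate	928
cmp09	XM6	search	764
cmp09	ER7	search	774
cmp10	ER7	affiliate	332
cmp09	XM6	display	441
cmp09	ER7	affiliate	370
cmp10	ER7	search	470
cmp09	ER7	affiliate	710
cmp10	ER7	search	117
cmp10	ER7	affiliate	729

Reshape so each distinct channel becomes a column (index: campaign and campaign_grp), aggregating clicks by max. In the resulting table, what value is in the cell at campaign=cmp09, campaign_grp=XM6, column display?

Rows with campaign=cmp09, campaign_grp=XM6 and channel=display: clicks values are 920, 638, 193, 568, 441.
max(920, 638, 193, 568, 441) = 920.

920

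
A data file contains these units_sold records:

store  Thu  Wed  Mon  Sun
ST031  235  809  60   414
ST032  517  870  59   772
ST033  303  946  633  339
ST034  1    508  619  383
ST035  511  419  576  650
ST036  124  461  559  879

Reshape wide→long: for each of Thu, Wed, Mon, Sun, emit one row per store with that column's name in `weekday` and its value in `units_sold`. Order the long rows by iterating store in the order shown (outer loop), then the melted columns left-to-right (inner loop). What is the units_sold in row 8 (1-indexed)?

772

24 rows total (6 × 4). Row 8: index ⌊(8-1)/4⌋ = 1 into store → ST032; (8-1) mod 4 = 3 into the melted columns → Sun.
So row 8 is (ST032, Sun, 772); units_sold = 772.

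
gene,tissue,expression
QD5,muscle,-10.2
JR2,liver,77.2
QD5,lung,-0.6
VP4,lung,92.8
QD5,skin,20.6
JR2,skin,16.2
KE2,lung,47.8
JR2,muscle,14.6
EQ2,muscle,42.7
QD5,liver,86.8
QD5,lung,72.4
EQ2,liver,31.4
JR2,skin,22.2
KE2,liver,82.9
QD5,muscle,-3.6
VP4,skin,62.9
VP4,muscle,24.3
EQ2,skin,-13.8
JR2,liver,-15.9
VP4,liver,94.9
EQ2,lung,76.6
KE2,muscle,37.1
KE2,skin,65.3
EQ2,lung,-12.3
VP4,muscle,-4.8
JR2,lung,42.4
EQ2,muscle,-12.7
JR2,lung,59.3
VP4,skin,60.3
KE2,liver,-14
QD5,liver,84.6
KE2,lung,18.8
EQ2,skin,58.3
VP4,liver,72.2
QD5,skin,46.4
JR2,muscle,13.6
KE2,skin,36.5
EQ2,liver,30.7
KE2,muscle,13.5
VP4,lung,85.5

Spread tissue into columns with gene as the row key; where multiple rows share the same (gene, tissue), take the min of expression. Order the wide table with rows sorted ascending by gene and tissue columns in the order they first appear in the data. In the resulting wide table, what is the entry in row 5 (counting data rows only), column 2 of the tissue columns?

With rows sorted ascending by gene, row 5 is gene=VP4. tissue columns in first-appearance order: muscle, liver, lung, skin; column 2 is liver.
Long rows with gene=VP4, tissue=liver: min(94.9, 72.2) = 72.2.

72.2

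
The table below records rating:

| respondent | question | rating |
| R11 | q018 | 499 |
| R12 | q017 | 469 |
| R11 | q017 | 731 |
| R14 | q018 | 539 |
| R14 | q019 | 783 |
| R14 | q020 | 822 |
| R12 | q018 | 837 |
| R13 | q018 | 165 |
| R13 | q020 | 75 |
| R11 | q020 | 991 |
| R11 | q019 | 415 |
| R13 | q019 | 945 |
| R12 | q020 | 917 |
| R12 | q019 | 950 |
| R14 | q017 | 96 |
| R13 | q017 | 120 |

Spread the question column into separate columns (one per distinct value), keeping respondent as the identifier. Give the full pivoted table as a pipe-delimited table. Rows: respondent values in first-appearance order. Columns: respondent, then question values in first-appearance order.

Columns: respondent plus the 4 distinct question values (q018, q017, q019, q020).
For example, row R11 column q018 takes rating=499 from the long row (R11, q018).

| respondent | q018 | q017 | q019 | q020 |
| R11 | 499 | 731 | 415 | 991 |
| R12 | 837 | 469 | 950 | 917 |
| R14 | 539 | 96 | 783 | 822 |
| R13 | 165 | 120 | 945 | 75 |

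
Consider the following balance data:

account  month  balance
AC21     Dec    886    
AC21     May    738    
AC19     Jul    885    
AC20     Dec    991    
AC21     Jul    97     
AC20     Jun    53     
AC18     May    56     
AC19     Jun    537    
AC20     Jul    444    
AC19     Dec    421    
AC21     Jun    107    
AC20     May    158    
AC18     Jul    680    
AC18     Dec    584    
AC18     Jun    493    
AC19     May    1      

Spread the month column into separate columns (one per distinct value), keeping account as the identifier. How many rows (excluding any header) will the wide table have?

4

4 distinct account values → 4 rows.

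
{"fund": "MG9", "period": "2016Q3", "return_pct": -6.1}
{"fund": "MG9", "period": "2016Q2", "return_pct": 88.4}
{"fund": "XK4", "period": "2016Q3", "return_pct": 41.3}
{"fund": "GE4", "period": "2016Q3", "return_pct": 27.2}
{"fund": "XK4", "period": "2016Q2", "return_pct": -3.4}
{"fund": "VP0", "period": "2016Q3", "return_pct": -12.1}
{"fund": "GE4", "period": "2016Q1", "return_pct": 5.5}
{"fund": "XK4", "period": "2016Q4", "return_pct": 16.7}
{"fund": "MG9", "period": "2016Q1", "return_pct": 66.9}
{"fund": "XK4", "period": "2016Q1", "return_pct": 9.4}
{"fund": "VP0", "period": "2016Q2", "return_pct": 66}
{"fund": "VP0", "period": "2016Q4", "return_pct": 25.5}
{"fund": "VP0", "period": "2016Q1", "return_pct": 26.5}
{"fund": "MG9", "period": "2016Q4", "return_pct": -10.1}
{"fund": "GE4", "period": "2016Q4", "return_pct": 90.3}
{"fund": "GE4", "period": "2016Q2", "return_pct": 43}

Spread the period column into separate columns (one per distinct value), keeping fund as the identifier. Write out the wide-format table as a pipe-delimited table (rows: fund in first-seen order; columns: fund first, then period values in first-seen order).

| fund | 2016Q3 | 2016Q2 | 2016Q1 | 2016Q4 |
| MG9 | -6.1 | 88.4 | 66.9 | -10.1 |
| XK4 | 41.3 | -3.4 | 9.4 | 16.7 |
| GE4 | 27.2 | 43 | 5.5 | 90.3 |
| VP0 | -12.1 | 66 | 26.5 | 25.5 |

Columns: fund plus the 4 distinct period values (2016Q3, 2016Q2, 2016Q1, 2016Q4).
For example, row MG9 column 2016Q3 takes return_pct=-6.1 from the long row (MG9, 2016Q3).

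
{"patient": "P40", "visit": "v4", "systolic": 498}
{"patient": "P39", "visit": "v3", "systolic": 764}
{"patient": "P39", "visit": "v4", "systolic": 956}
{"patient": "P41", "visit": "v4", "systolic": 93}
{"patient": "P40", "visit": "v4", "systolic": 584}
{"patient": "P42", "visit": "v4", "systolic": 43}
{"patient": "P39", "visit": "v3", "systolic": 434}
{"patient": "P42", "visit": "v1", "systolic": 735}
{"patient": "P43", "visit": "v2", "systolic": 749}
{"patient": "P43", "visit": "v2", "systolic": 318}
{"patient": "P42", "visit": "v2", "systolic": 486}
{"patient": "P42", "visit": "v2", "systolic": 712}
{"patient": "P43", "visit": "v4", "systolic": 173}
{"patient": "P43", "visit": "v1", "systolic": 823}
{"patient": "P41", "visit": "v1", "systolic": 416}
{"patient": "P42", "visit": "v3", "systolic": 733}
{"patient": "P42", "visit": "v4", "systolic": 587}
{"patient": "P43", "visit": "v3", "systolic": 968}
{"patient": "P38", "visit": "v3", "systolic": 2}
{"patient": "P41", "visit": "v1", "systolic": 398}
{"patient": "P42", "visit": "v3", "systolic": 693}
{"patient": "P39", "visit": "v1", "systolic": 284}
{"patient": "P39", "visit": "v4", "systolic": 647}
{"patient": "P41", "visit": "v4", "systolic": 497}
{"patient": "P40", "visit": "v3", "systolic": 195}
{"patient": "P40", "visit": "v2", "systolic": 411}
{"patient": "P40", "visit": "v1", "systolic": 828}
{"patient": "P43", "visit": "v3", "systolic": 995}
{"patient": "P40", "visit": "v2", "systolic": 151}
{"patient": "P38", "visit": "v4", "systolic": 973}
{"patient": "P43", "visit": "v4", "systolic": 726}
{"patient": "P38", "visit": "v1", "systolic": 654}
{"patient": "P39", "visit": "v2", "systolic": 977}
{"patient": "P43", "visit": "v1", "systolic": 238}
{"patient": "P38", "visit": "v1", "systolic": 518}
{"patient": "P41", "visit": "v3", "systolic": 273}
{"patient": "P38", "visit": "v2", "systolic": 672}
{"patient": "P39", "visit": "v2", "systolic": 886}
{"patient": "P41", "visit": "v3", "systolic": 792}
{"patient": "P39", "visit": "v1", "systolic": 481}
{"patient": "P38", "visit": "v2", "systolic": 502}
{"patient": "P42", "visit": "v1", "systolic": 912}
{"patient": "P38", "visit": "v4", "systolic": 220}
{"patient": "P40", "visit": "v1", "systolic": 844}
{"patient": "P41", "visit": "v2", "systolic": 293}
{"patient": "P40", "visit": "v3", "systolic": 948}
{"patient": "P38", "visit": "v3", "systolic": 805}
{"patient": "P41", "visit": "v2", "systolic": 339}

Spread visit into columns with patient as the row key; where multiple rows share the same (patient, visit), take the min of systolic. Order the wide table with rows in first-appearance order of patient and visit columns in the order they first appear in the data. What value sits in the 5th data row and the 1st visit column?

173

With rows in first-appearance order of patient, row 5 is patient=P43. visit columns in first-appearance order: v4, v3, v1, v2; column 1 is v4.
Long rows with patient=P43, visit=v4: min(173, 726) = 173.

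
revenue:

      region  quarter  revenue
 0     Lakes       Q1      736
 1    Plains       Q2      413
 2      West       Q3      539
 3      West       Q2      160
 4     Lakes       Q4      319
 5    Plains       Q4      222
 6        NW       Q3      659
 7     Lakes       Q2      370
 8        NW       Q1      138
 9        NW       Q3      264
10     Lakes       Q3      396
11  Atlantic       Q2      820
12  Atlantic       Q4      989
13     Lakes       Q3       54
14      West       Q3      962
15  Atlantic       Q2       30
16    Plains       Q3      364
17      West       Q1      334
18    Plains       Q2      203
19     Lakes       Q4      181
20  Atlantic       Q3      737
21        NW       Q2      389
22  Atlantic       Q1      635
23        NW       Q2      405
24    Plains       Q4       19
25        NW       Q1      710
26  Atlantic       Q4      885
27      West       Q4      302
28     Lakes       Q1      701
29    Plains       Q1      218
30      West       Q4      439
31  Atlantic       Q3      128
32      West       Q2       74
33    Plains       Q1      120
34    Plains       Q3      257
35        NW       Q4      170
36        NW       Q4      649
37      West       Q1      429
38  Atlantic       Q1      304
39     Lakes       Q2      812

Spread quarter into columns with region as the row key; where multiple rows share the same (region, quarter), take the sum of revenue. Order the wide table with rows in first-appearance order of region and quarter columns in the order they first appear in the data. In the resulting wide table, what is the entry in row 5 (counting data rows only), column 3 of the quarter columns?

With rows in first-appearance order of region, row 5 is region=Atlantic. quarter columns in first-appearance order: Q1, Q2, Q3, Q4; column 3 is Q3.
Long rows with region=Atlantic, quarter=Q3: 737 + 128 = 865.

865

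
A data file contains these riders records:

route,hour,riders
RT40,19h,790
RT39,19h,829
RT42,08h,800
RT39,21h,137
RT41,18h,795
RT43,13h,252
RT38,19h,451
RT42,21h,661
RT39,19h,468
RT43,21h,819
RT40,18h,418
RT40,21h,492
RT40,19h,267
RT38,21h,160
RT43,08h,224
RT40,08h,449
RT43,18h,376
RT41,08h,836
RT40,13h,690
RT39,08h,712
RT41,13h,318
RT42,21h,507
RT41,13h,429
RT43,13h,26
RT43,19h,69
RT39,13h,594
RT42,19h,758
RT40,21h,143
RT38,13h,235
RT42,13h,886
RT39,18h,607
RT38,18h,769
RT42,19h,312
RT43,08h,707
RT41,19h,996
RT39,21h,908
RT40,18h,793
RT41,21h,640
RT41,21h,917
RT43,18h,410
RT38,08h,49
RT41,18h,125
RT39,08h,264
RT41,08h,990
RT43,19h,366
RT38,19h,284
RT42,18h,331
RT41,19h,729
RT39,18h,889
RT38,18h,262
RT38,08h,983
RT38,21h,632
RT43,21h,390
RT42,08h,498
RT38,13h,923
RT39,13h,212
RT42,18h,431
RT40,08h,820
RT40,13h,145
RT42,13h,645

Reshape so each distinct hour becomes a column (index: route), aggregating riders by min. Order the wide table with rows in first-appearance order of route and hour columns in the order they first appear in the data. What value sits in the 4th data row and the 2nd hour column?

With rows in first-appearance order of route, row 4 is route=RT41. hour columns in first-appearance order: 19h, 08h, 21h, 18h, 13h; column 2 is 08h.
Long rows with route=RT41, hour=08h: min(836, 990) = 836.

836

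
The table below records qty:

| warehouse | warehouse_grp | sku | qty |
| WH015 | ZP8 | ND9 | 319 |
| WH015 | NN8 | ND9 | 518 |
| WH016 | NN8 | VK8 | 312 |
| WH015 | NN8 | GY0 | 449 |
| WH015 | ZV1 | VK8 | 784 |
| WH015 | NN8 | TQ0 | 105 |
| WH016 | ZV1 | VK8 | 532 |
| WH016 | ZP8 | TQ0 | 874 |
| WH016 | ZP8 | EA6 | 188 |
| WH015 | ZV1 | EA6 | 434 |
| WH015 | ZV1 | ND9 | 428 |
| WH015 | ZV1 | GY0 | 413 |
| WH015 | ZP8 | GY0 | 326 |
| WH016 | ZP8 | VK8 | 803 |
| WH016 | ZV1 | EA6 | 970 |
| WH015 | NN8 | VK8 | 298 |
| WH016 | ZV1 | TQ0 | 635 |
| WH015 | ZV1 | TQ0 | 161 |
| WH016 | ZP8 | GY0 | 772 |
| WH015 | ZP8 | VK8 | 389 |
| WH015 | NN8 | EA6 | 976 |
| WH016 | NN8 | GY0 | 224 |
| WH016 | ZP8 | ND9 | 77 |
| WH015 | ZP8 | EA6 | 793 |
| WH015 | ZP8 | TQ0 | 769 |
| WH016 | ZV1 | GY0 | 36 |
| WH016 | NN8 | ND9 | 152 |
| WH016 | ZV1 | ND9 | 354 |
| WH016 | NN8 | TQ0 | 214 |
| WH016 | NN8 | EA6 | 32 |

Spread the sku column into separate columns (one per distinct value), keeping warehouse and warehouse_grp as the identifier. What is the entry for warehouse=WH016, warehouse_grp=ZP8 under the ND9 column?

77

Wide layout: rows indexed by warehouse and warehouse_grp, columns are the 5 distinct sku values (ND9, VK8, GY0, TQ0, EA6).
Cell (warehouse=WH016, warehouse_grp=ZP8, sku=ND9) draws from the long row where warehouse=WH016, warehouse_grp=ZP8 and sku=ND9, which has qty=77.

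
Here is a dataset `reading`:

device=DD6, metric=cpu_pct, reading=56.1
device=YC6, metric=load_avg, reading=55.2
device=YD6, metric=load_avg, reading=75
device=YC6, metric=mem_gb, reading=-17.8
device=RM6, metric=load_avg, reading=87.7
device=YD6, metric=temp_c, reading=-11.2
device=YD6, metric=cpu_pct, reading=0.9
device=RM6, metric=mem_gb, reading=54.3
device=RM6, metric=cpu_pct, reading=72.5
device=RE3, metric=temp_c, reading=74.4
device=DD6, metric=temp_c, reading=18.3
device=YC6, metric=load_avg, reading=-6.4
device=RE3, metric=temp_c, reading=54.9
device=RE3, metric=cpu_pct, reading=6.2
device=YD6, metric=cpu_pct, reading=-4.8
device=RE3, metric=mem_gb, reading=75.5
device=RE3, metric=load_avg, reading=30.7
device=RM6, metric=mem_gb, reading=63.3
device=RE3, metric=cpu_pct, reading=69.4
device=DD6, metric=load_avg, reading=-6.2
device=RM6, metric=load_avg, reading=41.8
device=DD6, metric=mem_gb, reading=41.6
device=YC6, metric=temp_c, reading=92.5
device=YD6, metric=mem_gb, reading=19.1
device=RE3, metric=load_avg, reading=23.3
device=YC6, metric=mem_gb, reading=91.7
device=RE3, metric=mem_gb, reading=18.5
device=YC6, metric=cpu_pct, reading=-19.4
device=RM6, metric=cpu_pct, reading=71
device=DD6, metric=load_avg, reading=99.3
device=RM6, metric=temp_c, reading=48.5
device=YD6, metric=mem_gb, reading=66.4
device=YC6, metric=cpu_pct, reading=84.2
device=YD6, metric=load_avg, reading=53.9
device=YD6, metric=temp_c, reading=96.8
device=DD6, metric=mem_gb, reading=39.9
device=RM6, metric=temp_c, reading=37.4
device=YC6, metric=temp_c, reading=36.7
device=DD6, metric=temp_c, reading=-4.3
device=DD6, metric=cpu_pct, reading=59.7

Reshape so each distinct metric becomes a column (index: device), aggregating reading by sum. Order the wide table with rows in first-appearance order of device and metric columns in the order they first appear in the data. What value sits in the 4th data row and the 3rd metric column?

With rows in first-appearance order of device, row 4 is device=RM6. metric columns in first-appearance order: cpu_pct, load_avg, mem_gb, temp_c; column 3 is mem_gb.
Long rows with device=RM6, metric=mem_gb: 54.3 + 63.3 = 117.6.

117.6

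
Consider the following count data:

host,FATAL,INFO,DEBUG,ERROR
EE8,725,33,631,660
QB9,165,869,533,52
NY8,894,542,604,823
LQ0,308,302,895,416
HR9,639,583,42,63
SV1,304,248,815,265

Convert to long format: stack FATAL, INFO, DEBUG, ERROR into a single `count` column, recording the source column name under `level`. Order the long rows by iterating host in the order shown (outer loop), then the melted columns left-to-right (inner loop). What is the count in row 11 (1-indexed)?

24 rows total (6 × 4). Row 11: index ⌊(11-1)/4⌋ = 2 into host → NY8; (11-1) mod 4 = 2 into the melted columns → DEBUG.
So row 11 is (NY8, DEBUG, 604); count = 604.

604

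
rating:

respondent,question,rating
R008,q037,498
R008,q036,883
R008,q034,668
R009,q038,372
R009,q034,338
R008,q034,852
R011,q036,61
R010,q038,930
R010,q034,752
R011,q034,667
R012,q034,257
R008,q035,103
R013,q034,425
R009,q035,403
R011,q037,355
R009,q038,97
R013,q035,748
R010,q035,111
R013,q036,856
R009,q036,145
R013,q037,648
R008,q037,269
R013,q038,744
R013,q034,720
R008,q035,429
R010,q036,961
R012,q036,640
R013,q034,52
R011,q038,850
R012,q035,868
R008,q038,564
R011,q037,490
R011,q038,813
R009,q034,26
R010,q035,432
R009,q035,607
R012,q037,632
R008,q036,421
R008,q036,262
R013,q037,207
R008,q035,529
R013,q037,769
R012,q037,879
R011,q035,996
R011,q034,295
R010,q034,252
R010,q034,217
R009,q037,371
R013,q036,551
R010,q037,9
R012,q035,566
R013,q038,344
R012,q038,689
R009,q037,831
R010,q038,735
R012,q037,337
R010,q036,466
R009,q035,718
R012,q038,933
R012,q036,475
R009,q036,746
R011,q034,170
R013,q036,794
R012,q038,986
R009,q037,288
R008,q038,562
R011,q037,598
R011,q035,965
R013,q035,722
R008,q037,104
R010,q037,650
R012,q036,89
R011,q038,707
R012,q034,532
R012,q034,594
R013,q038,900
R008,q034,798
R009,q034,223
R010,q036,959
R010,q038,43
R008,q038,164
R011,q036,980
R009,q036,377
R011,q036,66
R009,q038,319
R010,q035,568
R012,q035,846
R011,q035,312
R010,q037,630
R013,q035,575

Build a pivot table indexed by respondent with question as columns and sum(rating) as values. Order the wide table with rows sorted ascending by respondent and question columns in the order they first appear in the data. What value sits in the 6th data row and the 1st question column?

1624

With rows sorted ascending by respondent, row 6 is respondent=R013. question columns in first-appearance order: q037, q036, q034, q038, q035; column 1 is q037.
Long rows with respondent=R013, question=q037: 648 + 207 + 769 = 1624.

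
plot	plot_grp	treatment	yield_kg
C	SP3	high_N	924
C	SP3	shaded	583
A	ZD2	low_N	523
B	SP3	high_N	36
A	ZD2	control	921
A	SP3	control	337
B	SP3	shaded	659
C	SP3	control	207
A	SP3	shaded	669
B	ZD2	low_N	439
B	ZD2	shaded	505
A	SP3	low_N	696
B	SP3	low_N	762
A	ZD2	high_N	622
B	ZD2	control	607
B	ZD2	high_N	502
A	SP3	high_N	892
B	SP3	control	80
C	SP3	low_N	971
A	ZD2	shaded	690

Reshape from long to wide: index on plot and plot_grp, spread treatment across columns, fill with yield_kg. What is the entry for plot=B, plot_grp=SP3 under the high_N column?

Wide layout: rows indexed by plot and plot_grp, columns are the 4 distinct treatment values (high_N, shaded, low_N, control).
Cell (plot=B, plot_grp=SP3, treatment=high_N) draws from the long row where plot=B, plot_grp=SP3 and treatment=high_N, which has yield_kg=36.

36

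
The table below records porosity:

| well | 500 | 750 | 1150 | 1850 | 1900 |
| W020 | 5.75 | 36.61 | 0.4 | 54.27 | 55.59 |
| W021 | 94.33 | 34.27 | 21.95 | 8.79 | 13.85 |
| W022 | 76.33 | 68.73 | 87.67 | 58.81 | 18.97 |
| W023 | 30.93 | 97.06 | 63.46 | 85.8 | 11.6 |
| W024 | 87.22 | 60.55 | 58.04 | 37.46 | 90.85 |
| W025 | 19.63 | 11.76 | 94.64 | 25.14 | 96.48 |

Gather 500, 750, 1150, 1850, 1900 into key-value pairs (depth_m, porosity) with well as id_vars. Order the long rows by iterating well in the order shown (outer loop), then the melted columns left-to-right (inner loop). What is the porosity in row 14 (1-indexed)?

58.81

30 rows total (6 × 5). Row 14: index ⌊(14-1)/5⌋ = 2 into well → W022; (14-1) mod 5 = 3 into the melted columns → 1850.
So row 14 is (W022, 1850, 58.81); porosity = 58.81.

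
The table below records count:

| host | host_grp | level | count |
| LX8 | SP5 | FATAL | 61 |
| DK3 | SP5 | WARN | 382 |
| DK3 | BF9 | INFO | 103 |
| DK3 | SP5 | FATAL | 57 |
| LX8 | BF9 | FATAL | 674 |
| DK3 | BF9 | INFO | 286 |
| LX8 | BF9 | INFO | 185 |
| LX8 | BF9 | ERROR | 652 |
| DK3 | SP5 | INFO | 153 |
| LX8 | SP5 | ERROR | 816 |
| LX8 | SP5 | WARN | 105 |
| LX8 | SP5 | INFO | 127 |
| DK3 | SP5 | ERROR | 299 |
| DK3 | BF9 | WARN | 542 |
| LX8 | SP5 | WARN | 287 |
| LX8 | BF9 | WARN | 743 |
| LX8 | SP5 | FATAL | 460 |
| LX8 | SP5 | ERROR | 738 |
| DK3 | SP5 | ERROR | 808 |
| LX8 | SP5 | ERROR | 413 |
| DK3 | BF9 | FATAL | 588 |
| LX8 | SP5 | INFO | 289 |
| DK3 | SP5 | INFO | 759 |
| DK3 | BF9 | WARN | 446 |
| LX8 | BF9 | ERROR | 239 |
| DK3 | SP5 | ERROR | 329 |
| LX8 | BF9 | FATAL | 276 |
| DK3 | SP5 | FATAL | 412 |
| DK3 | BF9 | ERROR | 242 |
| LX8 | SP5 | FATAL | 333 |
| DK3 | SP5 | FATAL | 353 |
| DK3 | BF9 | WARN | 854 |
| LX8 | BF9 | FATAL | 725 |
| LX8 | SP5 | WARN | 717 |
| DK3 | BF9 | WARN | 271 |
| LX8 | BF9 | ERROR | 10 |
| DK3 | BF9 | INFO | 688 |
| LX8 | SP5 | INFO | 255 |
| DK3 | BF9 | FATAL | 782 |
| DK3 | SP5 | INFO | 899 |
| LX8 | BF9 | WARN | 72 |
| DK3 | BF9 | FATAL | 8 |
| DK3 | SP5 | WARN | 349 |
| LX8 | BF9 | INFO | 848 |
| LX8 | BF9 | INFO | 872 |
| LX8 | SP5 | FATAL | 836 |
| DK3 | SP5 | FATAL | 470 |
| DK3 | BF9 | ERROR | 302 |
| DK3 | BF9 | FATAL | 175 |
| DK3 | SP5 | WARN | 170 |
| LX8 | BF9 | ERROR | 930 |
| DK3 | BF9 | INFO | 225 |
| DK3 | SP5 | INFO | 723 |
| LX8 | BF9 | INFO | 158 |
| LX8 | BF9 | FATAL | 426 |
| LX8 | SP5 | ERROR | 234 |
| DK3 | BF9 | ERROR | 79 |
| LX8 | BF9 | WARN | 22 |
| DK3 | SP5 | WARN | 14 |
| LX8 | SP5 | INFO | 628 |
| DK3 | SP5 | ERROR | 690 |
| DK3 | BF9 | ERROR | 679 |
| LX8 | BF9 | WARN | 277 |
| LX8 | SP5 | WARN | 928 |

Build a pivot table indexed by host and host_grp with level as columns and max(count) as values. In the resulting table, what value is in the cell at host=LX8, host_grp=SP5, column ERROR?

Rows with host=LX8, host_grp=SP5 and level=ERROR: count values are 816, 738, 413, 234.
max(816, 738, 413, 234) = 816.

816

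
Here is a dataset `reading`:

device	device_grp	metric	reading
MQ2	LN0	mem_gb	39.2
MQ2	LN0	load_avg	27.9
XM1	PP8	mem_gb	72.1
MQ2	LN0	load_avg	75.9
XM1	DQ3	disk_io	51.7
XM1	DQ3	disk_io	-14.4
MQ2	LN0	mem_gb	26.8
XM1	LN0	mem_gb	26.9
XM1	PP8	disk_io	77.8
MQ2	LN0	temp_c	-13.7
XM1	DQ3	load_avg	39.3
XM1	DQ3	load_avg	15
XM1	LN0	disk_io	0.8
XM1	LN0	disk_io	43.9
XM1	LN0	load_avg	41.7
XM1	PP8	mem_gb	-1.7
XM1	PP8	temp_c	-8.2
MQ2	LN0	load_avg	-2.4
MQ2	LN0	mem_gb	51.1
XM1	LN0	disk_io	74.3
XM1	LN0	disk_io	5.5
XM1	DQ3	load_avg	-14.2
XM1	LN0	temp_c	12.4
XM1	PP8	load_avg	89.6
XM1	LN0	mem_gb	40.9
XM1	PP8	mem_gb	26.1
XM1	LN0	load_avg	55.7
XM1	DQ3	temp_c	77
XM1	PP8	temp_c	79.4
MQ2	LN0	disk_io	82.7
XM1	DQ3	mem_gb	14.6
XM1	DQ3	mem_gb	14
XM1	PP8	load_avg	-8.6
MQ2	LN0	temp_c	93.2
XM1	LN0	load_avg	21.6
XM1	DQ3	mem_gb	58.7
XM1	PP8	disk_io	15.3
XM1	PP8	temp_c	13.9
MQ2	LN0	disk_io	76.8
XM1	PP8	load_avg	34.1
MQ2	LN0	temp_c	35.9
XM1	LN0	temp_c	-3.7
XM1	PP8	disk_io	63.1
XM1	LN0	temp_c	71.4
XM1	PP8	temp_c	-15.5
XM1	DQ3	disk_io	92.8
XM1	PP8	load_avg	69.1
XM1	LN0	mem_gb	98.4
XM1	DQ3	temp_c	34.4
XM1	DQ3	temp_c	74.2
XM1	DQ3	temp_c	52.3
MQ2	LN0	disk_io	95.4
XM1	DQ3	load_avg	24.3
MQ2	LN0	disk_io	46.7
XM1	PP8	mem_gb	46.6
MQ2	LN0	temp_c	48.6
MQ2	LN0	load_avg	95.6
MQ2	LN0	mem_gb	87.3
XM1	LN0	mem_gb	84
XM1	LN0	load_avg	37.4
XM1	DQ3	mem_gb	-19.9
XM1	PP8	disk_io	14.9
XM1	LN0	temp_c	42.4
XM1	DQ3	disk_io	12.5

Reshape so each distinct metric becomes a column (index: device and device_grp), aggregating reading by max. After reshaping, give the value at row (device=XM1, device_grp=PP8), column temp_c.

Rows with device=XM1, device_grp=PP8 and metric=temp_c: reading values are -8.2, 79.4, 13.9, -15.5.
max(-8.2, 79.4, 13.9, -15.5) = 79.4.

79.4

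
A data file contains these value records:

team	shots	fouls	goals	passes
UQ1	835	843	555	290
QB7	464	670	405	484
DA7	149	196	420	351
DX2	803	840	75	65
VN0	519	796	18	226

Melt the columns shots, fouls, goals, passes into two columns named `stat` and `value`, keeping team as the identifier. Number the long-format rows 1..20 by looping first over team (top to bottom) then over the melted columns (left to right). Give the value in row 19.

20 rows total (5 × 4). Row 19: index ⌊(19-1)/4⌋ = 4 into team → VN0; (19-1) mod 4 = 2 into the melted columns → goals.
So row 19 is (VN0, goals, 18); value = 18.

18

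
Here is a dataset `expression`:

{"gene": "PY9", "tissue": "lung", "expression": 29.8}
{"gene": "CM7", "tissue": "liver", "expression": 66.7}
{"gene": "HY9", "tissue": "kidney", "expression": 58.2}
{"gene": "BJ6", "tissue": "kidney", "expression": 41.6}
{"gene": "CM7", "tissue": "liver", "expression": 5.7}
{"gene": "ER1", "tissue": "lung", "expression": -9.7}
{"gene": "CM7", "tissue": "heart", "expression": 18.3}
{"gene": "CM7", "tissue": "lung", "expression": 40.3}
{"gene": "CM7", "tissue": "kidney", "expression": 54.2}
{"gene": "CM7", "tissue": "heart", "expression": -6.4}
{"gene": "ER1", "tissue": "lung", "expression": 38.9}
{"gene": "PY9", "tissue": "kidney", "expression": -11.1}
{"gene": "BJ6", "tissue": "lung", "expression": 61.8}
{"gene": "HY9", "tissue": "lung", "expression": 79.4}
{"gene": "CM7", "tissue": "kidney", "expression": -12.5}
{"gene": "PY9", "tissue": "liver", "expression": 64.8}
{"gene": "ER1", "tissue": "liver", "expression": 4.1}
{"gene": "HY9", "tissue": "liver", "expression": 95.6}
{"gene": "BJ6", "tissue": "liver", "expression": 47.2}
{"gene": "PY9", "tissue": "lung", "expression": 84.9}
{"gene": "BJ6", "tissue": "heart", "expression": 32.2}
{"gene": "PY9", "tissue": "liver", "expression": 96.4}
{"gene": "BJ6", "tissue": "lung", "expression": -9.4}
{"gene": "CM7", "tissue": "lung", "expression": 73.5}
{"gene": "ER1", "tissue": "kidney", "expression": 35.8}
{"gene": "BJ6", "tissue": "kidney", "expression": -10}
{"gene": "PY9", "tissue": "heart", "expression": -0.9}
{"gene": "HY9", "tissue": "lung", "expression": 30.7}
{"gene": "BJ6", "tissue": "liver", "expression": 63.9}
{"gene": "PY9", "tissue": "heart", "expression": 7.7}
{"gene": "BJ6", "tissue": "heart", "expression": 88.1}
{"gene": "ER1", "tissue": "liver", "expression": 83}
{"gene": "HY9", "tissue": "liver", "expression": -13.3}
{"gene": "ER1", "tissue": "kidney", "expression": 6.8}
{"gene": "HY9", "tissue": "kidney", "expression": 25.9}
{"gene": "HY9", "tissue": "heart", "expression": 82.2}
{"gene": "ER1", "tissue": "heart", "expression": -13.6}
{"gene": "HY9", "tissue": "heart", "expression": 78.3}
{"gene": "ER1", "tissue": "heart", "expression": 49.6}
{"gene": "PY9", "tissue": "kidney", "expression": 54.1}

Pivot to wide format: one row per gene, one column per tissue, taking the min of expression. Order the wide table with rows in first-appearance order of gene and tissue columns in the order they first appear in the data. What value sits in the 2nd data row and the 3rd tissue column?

-12.5

With rows in first-appearance order of gene, row 2 is gene=CM7. tissue columns in first-appearance order: lung, liver, kidney, heart; column 3 is kidney.
Long rows with gene=CM7, tissue=kidney: min(54.2, -12.5) = -12.5.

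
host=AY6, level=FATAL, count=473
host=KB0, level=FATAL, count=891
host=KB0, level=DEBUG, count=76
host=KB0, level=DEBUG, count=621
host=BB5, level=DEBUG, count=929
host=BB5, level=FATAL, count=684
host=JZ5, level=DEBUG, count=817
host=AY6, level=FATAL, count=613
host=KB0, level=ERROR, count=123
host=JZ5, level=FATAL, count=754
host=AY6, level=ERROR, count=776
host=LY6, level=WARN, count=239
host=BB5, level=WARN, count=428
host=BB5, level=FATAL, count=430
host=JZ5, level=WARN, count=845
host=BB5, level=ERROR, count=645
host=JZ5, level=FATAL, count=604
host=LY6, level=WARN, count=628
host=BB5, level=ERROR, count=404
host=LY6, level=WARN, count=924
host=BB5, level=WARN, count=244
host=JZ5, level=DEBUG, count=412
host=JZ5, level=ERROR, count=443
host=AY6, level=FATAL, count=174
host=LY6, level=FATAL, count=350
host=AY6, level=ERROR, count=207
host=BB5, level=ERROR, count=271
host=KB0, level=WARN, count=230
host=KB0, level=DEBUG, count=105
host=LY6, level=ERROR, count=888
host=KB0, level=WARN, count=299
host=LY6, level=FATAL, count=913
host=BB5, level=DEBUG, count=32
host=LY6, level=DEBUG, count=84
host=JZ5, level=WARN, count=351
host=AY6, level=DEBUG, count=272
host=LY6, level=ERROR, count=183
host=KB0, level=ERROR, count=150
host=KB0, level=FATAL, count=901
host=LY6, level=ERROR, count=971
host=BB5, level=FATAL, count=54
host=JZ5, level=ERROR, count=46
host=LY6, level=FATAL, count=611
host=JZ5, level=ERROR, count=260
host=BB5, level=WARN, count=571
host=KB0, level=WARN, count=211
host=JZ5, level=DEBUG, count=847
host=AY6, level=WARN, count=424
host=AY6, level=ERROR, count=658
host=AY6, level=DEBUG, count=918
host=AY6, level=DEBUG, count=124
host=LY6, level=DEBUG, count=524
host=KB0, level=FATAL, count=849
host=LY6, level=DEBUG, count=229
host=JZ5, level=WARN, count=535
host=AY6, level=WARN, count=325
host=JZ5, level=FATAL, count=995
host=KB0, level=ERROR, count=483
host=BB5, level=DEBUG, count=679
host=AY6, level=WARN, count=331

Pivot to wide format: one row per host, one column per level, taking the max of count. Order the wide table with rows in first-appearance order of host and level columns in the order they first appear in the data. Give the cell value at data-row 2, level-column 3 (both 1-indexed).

483

With rows in first-appearance order of host, row 2 is host=KB0. level columns in first-appearance order: FATAL, DEBUG, ERROR, WARN; column 3 is ERROR.
Long rows with host=KB0, level=ERROR: max(123, 150, 483) = 483.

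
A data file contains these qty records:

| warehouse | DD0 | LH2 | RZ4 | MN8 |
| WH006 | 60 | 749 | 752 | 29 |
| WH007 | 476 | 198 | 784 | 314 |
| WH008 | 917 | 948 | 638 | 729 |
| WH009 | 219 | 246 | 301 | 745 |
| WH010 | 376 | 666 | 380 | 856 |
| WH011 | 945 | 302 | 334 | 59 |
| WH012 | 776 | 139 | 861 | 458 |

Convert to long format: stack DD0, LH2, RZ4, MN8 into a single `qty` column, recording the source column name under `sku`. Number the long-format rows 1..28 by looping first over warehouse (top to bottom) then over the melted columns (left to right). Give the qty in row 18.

28 rows total (7 × 4). Row 18: index ⌊(18-1)/4⌋ = 4 into warehouse → WH010; (18-1) mod 4 = 1 into the melted columns → LH2.
So row 18 is (WH010, LH2, 666); qty = 666.

666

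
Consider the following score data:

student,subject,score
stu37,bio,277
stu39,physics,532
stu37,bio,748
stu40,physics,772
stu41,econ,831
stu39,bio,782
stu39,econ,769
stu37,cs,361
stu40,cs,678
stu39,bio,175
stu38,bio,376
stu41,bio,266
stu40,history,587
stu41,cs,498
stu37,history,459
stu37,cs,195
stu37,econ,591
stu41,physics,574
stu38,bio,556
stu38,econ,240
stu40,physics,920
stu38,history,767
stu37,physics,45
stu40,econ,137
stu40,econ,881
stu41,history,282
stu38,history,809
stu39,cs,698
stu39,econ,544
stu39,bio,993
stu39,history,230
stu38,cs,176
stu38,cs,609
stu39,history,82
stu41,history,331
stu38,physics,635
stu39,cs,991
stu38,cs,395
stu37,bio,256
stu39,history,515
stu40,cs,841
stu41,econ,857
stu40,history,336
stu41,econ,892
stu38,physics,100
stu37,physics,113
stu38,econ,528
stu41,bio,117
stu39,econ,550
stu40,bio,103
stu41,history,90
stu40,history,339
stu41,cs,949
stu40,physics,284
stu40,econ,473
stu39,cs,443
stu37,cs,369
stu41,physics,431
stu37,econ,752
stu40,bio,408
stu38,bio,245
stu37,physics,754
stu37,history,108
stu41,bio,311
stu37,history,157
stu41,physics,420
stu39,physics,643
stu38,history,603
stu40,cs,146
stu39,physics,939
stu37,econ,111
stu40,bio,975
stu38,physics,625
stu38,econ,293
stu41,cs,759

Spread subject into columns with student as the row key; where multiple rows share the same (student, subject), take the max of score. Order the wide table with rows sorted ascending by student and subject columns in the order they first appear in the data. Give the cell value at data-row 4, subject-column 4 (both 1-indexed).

841

With rows sorted ascending by student, row 4 is student=stu40. subject columns in first-appearance order: bio, physics, econ, cs, history; column 4 is cs.
Long rows with student=stu40, subject=cs: max(678, 841, 146) = 841.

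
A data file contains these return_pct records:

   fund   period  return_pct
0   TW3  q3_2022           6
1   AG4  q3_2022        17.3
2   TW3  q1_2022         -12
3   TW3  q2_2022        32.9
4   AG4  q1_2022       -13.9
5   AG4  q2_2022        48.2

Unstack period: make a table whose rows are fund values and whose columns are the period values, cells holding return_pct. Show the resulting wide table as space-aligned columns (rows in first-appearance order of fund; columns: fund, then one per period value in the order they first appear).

fund  q3_2022  q1_2022  q2_2022
TW3   6        -12      32.9   
AG4   17.3     -13.9    48.2   

Columns: fund plus the 3 distinct period values (q3_2022, q1_2022, q2_2022).
For example, row TW3 column q3_2022 takes return_pct=6 from the long row (TW3, q3_2022).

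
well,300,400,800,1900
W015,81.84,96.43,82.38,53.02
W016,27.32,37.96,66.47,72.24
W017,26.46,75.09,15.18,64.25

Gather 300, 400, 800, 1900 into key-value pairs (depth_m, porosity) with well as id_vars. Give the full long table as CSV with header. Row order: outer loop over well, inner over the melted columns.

well,depth_m,porosity
W015,300,81.84
W015,400,96.43
W015,800,82.38
W015,1900,53.02
W016,300,27.32
W016,400,37.96
W016,800,66.47
W016,1900,72.24
W017,300,26.46
W017,400,75.09
W017,800,15.18
W017,1900,64.25

Each (well, column) pair becomes one row: 3 × 4 = 12 rows.
For example, (W015, 300) → porosity=81.84.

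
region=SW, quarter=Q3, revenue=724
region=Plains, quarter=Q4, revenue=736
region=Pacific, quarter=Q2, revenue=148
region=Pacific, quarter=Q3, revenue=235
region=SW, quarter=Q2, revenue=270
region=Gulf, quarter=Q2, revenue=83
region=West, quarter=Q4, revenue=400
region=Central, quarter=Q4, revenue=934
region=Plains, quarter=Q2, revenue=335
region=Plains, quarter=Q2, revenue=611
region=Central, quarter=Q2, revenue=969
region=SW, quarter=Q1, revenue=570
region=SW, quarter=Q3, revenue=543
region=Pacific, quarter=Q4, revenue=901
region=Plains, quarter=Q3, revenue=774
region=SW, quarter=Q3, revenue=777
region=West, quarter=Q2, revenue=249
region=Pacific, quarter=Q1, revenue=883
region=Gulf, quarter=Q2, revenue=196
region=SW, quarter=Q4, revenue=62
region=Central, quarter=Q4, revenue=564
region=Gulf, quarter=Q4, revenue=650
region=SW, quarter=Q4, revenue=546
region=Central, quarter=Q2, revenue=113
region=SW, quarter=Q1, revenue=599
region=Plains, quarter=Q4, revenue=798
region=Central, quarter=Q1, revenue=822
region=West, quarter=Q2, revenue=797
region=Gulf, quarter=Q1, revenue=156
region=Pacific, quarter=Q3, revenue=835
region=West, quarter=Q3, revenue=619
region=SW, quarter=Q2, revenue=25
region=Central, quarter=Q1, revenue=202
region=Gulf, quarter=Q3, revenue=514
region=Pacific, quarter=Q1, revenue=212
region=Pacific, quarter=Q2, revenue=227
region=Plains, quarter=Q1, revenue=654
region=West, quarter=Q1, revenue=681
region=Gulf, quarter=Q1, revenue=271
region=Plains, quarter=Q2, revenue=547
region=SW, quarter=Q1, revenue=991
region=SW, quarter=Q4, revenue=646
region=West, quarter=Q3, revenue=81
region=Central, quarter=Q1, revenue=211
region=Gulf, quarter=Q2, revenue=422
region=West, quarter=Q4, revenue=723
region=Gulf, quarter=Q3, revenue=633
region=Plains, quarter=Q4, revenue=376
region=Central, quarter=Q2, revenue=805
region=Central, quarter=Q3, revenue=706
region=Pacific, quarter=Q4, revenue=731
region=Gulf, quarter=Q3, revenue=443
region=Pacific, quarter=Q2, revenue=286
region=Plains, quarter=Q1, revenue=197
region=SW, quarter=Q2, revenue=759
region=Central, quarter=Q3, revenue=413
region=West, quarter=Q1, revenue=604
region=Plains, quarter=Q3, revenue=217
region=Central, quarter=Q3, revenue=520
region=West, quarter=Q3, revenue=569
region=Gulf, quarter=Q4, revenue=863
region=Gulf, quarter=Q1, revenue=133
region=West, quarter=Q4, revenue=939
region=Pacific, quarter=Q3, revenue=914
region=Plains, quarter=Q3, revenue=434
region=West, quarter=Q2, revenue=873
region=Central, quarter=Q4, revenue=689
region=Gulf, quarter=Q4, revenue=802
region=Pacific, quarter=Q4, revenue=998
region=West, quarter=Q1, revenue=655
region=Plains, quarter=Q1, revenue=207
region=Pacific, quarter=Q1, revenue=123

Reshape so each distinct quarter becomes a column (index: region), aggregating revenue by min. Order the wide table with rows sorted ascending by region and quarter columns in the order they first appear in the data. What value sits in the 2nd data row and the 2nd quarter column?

650

With rows sorted ascending by region, row 2 is region=Gulf. quarter columns in first-appearance order: Q3, Q4, Q2, Q1; column 2 is Q4.
Long rows with region=Gulf, quarter=Q4: min(650, 863, 802) = 650.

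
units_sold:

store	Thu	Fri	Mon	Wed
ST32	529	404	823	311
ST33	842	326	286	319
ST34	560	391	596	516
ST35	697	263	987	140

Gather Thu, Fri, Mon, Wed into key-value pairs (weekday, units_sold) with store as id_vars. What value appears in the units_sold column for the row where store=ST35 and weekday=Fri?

Unpivoting turns each (store, wide-column) pair into one long row.
The wide cell at row ST35, column Fri holds 263, so the long row (ST35, Fri) has units_sold=263.

263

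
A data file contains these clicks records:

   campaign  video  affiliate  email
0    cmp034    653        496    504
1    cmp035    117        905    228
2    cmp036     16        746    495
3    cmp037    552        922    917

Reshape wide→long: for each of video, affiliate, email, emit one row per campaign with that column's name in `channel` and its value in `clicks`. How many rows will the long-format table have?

12

4 campaign values × 3 melted columns = 12 rows.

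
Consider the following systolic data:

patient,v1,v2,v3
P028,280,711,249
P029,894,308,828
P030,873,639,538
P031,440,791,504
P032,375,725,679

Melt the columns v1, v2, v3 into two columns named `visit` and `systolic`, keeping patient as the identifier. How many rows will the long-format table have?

5 patient values × 3 melted columns = 15 rows.

15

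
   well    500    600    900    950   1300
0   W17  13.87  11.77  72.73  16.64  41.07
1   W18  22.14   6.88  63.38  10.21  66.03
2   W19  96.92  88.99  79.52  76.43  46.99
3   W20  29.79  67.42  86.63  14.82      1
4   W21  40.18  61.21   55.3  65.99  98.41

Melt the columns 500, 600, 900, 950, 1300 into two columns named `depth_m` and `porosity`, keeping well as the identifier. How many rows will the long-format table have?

5 well values × 5 melted columns = 25 rows.

25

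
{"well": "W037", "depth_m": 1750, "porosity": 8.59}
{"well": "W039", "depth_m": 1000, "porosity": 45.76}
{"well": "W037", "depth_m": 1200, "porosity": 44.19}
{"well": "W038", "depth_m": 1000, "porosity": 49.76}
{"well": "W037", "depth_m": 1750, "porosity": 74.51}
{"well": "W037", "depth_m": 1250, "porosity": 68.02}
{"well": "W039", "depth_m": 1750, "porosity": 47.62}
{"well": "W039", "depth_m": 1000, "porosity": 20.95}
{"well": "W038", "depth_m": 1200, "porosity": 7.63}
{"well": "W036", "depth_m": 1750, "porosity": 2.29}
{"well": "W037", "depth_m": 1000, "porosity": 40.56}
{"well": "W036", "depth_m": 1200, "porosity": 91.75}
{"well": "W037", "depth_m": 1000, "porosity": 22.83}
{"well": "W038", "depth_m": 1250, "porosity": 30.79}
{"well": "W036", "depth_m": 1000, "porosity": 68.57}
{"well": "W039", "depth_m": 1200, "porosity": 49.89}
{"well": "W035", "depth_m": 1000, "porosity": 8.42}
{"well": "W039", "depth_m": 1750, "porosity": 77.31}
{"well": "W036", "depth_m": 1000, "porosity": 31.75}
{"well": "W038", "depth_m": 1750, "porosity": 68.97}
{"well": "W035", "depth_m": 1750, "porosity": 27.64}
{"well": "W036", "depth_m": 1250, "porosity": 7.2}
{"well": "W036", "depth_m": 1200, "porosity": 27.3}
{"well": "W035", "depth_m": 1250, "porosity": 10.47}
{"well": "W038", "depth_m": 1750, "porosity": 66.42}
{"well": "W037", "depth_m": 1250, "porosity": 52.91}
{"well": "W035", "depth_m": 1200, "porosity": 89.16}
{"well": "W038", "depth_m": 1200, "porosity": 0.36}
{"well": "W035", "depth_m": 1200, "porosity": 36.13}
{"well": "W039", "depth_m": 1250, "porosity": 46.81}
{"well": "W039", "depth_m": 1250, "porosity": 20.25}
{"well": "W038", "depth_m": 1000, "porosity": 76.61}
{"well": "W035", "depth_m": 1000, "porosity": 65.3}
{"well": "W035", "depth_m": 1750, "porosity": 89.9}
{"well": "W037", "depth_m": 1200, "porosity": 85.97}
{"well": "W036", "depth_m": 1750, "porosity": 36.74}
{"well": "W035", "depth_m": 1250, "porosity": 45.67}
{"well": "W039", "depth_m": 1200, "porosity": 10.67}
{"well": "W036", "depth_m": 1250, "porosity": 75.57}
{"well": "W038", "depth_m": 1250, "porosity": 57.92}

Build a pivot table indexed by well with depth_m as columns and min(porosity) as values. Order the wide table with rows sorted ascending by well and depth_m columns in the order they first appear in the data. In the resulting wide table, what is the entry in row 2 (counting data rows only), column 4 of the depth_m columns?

With rows sorted ascending by well, row 2 is well=W036. depth_m columns in first-appearance order: 1750, 1000, 1200, 1250; column 4 is 1250.
Long rows with well=W036, depth_m=1250: min(7.2, 75.57) = 7.2.

7.2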